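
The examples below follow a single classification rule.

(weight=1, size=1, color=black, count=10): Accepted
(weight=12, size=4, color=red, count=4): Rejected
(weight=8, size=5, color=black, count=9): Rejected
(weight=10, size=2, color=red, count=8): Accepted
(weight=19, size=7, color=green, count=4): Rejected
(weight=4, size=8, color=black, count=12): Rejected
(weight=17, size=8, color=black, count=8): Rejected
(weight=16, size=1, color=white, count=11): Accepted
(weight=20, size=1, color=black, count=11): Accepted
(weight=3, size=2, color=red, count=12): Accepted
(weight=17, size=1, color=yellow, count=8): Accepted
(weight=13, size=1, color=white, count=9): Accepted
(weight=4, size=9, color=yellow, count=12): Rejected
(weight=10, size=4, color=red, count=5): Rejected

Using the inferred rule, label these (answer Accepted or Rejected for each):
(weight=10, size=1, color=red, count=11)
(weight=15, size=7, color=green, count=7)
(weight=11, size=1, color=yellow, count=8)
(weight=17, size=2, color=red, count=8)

Accepted, Rejected, Accepted, Accepted

The rule appears to be: size ≤ 2.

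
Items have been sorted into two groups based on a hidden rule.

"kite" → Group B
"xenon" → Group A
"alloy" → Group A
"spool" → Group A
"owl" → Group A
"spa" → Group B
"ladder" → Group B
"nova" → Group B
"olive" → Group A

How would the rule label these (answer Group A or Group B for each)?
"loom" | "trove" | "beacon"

Every 'Group A' example satisfies: odd length AND contains 'o'. None of the 'Group B' examples do.
"loom": length 4, has 'o', fails the rule → Group B.
"trove": length 5, has 'o', checks out → Group A.
"beacon": length 6, has 'o', fails the rule → Group B.

Group B, Group A, Group B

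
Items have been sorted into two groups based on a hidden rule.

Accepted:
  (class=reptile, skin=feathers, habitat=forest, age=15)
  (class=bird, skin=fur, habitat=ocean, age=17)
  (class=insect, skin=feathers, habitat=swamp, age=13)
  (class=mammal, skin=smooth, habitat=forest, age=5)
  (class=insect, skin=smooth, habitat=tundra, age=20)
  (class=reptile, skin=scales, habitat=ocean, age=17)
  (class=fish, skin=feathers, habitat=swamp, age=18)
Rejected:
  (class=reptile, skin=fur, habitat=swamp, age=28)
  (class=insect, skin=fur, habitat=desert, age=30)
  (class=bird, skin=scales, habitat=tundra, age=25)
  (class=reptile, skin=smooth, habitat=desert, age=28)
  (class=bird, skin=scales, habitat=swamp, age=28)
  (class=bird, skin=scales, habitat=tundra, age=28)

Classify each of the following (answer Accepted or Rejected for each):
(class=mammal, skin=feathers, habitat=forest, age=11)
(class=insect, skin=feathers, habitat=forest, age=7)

Accepted, Accepted

A rule that fits every label: age ≤ 20 — true of each 'Accepted' example, false of each 'Rejected' one.
Accepted: (class=mammal, skin=feathers, habitat=forest, age=11), since age = 11. Accepted: (class=insect, skin=feathers, habitat=forest, age=7), since age = 7.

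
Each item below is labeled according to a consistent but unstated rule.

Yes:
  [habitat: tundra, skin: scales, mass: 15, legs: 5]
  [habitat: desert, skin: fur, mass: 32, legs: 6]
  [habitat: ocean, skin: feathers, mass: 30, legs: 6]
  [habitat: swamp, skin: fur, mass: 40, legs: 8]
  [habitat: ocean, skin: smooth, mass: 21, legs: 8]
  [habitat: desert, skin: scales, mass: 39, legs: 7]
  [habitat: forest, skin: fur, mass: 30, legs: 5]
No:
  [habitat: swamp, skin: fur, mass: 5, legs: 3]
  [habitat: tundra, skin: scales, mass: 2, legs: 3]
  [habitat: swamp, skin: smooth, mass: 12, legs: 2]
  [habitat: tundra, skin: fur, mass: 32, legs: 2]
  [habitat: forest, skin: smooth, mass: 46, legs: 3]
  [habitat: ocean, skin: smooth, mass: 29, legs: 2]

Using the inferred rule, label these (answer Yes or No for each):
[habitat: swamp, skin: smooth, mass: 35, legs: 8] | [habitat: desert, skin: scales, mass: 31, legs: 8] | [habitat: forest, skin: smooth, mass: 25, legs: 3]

Yes, Yes, No

Every 'Yes' example satisfies: legs ≥ 5. None of the 'No' examples do.
[habitat: swamp, skin: smooth, mass: 35, legs: 8] → legs = 8 → Yes.
[habitat: desert, skin: scales, mass: 31, legs: 8] → legs = 8 → Yes.
[habitat: forest, skin: smooth, mass: 25, legs: 3] → legs = 3 → No.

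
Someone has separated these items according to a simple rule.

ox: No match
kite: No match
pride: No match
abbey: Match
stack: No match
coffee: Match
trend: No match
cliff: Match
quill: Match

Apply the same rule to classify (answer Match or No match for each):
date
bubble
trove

No match, Match, No match

Rule: has a double letter. This holds for each 'Match' example and fails for each 'No match' one.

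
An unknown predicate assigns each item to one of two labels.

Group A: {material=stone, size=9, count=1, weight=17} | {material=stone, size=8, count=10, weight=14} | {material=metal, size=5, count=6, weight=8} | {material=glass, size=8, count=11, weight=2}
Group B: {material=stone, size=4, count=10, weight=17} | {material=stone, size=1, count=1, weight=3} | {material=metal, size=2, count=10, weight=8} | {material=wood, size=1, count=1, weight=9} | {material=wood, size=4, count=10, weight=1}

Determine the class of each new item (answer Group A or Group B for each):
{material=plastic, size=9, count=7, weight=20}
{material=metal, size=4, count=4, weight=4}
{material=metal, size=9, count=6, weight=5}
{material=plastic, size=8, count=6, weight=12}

A rule that fits every label: size ≥ 5 — true of each 'Group A' example, false of each 'Group B' one.
{material=plastic, size=9, count=7, weight=20}: size = 9, matches → Group A.
{material=metal, size=4, count=4, weight=4}: size = 4, doesn't qualify → Group B.
{material=metal, size=9, count=6, weight=5}: size = 9, matches → Group A.
{material=plastic, size=8, count=6, weight=12}: size = 8, matches → Group A.

Group A, Group B, Group A, Group A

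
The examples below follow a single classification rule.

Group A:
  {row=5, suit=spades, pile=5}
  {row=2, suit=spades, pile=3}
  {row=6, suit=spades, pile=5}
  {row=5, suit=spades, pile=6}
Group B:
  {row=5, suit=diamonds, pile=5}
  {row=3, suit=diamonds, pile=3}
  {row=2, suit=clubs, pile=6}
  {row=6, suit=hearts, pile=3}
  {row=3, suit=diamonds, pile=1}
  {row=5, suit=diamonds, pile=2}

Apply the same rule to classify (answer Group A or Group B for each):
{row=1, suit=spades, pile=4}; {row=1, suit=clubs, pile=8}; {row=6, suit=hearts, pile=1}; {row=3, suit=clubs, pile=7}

Group A, Group B, Group B, Group B

Checking candidate rules against both groups, what survives is: suit is spades.
{row=1, suit=spades, pile=4}: Group A (suit is spades). {row=1, suit=clubs, pile=8}: Group B (suit is clubs). {row=6, suit=hearts, pile=1}: Group B (suit is hearts). {row=3, suit=clubs, pile=7}: Group B (suit is clubs).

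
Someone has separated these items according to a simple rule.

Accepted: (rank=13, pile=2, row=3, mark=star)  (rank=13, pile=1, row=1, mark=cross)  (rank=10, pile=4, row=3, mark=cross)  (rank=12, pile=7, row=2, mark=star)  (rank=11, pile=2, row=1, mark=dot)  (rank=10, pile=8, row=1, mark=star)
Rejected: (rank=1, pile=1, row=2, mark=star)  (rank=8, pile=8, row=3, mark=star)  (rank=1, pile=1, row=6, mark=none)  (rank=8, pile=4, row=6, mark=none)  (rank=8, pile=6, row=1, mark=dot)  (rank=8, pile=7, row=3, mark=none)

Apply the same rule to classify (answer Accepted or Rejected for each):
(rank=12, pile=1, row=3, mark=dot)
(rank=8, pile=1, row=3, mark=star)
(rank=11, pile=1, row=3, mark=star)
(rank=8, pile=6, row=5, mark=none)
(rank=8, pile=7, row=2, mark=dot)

Every 'Accepted' example satisfies: rank ≥ 10. None of the 'Rejected' examples do.
(rank=12, pile=1, row=3, mark=dot) → rank = 12 → Accepted. (rank=8, pile=1, row=3, mark=star) → rank = 8 → Rejected. (rank=11, pile=1, row=3, mark=star) → rank = 11 → Accepted. (rank=8, pile=6, row=5, mark=none) → rank = 8 → Rejected. (rank=8, pile=7, row=2, mark=dot) → rank = 8 → Rejected.

Accepted, Rejected, Accepted, Rejected, Rejected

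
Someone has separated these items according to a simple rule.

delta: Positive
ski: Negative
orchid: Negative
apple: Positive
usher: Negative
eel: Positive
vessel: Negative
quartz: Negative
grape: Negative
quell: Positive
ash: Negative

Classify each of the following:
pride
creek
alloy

One predicate separates the groups cleanly: odd length AND contains 'l'.
pride: Negative (length 5, no 'l'). creek: Negative (length 5, no 'l'). alloy: Positive (length 5, has 'l').

Negative, Negative, Positive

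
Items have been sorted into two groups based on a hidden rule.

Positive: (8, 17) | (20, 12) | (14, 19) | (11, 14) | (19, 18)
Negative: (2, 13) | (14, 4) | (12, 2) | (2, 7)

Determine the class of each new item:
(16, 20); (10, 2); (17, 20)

Positive, Negative, Positive

The distinguishing property — sum ≥ 25 — holds for all the 'Positive' cases and none of the 'Negative' cases.
(16, 20) — 16+20 = 36, hence Positive. (10, 2) — 10+2 = 12, hence Negative. (17, 20) — 17+20 = 37, hence Positive.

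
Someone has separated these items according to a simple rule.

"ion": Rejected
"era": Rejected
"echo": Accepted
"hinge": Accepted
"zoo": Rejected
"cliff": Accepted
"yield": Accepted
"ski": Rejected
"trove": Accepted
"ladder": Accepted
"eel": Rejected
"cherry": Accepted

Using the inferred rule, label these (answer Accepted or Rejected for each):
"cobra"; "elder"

The rule appears to be: length ≥ 4.
"cobra": Accepted (length 5). "elder": Accepted (length 5).

Accepted, Accepted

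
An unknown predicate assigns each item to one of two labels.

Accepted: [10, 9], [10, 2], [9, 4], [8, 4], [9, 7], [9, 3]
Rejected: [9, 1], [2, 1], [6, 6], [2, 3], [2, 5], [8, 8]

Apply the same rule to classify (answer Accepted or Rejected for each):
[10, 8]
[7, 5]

A rule that fits every label: first > second AND sum ≥ 12 — true of each 'Accepted' example, false of each 'Rejected' one.

Accepted, Accepted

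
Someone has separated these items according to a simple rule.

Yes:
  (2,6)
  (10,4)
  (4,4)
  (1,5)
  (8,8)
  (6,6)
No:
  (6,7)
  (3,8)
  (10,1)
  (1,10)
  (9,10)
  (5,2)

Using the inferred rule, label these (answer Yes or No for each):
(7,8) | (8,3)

No, No

Rule: sum is even. This holds for each 'Yes' example and fails for each 'No' one.
(7,8) → 7+8 = 15 → No.
(8,3) → 8+3 = 11 → No.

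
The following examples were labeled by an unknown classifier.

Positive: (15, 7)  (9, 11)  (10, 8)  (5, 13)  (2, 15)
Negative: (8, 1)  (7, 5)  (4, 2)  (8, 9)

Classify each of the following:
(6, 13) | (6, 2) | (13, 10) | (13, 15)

A rule that fits every label: max ≥ 10 — true of each 'Positive' example, false of each 'Negative' one.
(6, 13) → max 13 → Positive.
(6, 2) → max 6 → Negative.
(13, 10) → max 13 → Positive.
(13, 15) → max 15 → Positive.

Positive, Negative, Positive, Positive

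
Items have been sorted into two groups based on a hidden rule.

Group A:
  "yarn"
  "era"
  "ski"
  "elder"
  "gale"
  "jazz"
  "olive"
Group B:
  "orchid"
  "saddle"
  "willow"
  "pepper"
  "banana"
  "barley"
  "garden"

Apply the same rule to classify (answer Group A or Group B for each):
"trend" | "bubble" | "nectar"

Group A, Group B, Group B

The common property of the 'Group A' items is: length ≤ 5. No 'Group B' item has it.
"trend": length 5 — fits, so Group A.
"bubble": length 6 — doesn't qualify, so Group B.
"nectar": length 6 — doesn't qualify, so Group B.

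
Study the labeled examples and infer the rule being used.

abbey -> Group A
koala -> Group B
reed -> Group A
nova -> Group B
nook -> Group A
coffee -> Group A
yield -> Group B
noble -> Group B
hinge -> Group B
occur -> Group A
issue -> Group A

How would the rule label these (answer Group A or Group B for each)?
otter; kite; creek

Group A, Group B, Group A

All 'Group A' examples share one property — has a double letter — and every 'Group B' example lacks it.
otter: 'tt' doubled — qualifies, so Group A. kite: no doubled letter — does not pass, so Group B. creek: 'ee' doubled — qualifies, so Group A.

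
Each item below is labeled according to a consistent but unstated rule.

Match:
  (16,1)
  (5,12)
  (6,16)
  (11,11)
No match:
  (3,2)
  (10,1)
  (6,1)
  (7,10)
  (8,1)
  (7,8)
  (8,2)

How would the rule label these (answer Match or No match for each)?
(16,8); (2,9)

Match, No match

The distinguishing property — max ≥ 11 — holds for all the 'Match' cases and none of the 'No match' cases.
(16,8) — max 16, hence Match.
(2,9) — max 9, hence No match.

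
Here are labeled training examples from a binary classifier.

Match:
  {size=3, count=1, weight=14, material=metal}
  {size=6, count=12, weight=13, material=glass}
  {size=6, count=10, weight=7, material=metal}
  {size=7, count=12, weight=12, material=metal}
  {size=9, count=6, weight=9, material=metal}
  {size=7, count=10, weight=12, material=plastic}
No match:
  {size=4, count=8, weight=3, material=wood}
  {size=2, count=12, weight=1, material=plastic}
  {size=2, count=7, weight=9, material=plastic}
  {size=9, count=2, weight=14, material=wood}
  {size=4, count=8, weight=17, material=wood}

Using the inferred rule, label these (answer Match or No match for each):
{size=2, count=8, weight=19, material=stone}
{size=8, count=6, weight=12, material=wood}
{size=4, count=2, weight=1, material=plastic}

No match, No match, Match

A rule that fits every label: material is not wood AND size ≥ 3 — true of each 'Match' example, false of each 'No match' one.
{size=2, count=8, weight=19, material=stone}: material is stone, size = 2, does not satisfy this → No match.
{size=8, count=6, weight=12, material=wood}: material is wood, size = 8, does not satisfy this → No match.
{size=4, count=2, weight=1, material=plastic}: material is plastic, size = 4, passes → Match.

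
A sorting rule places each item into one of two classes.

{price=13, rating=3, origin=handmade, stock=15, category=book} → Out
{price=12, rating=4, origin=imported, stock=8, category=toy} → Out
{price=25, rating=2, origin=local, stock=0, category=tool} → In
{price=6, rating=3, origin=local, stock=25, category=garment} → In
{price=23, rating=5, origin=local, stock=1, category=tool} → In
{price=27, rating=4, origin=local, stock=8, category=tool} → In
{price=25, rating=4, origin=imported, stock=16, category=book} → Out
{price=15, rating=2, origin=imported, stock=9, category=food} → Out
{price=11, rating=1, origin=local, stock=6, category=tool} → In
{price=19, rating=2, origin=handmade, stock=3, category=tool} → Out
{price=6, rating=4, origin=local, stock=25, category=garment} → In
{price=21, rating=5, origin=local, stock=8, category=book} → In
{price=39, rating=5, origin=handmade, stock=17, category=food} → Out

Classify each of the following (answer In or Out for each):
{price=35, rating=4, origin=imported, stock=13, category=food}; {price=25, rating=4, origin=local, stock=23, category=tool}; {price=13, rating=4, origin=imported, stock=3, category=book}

All 'In' examples share one property — origin is local — and every 'Out' example lacks it.
{price=35, rating=4, origin=imported, stock=13, category=food} — origin is imported, hence Out.
{price=25, rating=4, origin=local, stock=23, category=tool} — origin is local, hence In.
{price=13, rating=4, origin=imported, stock=3, category=book} — origin is imported, hence Out.

Out, In, Out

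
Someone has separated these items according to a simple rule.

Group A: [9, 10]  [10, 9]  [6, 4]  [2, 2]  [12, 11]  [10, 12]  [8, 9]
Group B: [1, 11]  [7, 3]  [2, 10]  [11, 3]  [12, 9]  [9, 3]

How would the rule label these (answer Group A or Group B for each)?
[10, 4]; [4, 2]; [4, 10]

All 'Group A' examples share one property — |first − second| ≤ 2 — and every 'Group B' example lacks it.

Group B, Group A, Group B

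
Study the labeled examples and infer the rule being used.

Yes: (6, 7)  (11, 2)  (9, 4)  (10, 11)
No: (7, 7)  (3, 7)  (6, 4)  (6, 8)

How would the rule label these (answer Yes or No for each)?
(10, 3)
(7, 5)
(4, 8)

Yes, No, No

One predicate separates the groups cleanly: sum is odd.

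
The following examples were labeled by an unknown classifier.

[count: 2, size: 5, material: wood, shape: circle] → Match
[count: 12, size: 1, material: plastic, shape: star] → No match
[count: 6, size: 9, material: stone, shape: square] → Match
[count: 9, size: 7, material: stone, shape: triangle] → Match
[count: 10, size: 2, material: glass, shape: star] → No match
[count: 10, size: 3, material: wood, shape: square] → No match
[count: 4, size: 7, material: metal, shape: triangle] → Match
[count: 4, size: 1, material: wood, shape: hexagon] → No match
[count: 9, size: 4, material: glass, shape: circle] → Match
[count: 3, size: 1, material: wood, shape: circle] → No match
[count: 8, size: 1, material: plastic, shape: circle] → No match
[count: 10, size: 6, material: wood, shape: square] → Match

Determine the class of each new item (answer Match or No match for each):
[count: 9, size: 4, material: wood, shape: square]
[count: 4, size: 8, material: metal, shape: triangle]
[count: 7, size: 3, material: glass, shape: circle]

Match, Match, No match

All 'Match' examples share one property — size ≥ 4 — and every 'No match' example lacks it.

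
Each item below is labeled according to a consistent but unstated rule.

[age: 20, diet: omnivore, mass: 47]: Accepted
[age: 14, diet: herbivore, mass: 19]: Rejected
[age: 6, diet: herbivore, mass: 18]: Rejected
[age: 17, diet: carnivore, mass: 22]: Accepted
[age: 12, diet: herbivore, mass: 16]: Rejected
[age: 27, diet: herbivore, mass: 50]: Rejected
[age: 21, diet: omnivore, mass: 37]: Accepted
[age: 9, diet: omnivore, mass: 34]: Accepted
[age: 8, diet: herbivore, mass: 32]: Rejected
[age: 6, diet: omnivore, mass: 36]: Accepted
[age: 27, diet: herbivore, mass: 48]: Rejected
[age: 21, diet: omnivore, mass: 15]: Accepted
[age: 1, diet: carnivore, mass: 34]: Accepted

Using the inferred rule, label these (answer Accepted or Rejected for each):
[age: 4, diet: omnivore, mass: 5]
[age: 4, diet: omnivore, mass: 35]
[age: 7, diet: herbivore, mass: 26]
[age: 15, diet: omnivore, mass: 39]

Accepted, Accepted, Rejected, Accepted

The simplest hypothesis consistent with all the labels is: diet is not herbivore.
[age: 4, diet: omnivore, mass: 5]: diet is omnivore, satisfies this → Accepted. [age: 4, diet: omnivore, mass: 35]: diet is omnivore, satisfies this → Accepted. [age: 7, diet: herbivore, mass: 26]: diet is herbivore, doesn't qualify → Rejected. [age: 15, diet: omnivore, mass: 39]: diet is omnivore, satisfies this → Accepted.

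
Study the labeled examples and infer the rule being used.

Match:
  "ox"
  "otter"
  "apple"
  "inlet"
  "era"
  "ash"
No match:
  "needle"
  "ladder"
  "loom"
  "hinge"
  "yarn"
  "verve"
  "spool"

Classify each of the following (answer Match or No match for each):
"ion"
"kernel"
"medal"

Match, No match, No match

The common property of the 'Match' items is: starts with a vowel. No 'No match' item has it.
Match: "ion", since starts with 'i'.
No match: "kernel", since starts with 'k'.
No match: "medal", since starts with 'm'.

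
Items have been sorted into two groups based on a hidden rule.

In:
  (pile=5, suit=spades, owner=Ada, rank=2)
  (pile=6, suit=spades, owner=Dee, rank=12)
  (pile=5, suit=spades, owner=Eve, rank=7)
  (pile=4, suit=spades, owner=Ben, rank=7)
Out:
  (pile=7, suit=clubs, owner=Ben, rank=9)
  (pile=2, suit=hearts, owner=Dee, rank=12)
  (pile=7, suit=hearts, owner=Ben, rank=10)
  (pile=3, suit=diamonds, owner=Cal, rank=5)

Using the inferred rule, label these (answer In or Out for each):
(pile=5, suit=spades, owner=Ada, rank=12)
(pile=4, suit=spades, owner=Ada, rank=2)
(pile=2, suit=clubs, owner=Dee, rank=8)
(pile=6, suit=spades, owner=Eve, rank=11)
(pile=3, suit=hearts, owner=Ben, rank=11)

Every 'In' example satisfies: suit is spades. None of the 'Out' examples do.
(pile=5, suit=spades, owner=Ada, rank=12): suit is spades — fits, so In. (pile=4, suit=spades, owner=Ada, rank=2): suit is spades — fits, so In. (pile=2, suit=clubs, owner=Dee, rank=8): suit is clubs — does not fit, so Out. (pile=6, suit=spades, owner=Eve, rank=11): suit is spades — fits, so In. (pile=3, suit=hearts, owner=Ben, rank=11): suit is hearts — does not fit, so Out.

In, In, Out, In, Out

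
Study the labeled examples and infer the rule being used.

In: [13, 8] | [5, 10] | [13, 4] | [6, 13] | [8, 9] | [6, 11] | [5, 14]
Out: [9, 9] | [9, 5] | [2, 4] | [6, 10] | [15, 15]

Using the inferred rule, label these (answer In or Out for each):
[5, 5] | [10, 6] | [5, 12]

Out, Out, In

The pattern is that an item is 'In' exactly when: sum is odd.
[5, 5]: 5+5 = 10 — does not satisfy this, so Out. [10, 6]: 10+6 = 16 — does not satisfy this, so Out. [5, 12]: 5+12 = 17 — satisfies this, so In.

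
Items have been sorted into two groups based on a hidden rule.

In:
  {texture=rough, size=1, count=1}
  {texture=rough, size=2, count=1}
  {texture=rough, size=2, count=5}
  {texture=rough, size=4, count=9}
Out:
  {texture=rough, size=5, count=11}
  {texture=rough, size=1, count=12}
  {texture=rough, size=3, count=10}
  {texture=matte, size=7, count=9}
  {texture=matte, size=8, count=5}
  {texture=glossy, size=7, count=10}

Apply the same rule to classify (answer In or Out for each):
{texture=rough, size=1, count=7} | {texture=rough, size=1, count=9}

Every 'In' example satisfies: texture is rough AND count ≤ 9. None of the 'Out' examples do.
{texture=rough, size=1, count=7} → texture is rough, count = 7 → In.
{texture=rough, size=1, count=9} → texture is rough, count = 9 → In.

In, In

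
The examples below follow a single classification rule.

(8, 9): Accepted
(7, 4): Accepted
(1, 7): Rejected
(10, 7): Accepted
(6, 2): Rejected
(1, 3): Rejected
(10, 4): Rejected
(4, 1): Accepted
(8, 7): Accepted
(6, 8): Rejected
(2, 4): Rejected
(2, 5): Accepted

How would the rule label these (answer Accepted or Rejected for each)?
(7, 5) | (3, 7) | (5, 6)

Rejected, Rejected, Accepted

A rule that fits every label: sum is odd — true of each 'Accepted' example, false of each 'Rejected' one.
(7, 5) — 7+5 = 12, hence Rejected.
(3, 7) — 3+7 = 10, hence Rejected.
(5, 6) — 5+6 = 11, hence Accepted.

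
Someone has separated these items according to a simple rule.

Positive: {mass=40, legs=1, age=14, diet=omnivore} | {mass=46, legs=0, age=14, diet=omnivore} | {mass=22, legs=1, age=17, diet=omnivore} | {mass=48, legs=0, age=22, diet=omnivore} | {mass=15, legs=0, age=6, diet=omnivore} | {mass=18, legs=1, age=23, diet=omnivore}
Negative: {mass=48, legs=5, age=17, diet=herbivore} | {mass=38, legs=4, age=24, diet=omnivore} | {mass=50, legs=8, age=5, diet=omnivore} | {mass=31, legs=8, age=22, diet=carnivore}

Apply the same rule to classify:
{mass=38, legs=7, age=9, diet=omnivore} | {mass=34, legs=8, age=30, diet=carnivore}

Negative, Negative

A rule that fits every label: legs ≤ 1 — true of each 'Positive' example, false of each 'Negative' one.
{mass=38, legs=7, age=9, diet=omnivore}: Negative (legs = 7).
{mass=34, legs=8, age=30, diet=carnivore}: Negative (legs = 8).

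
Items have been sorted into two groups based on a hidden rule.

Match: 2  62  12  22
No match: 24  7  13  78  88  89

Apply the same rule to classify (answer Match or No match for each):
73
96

No match, No match

A rule that fits every label: ends in digit 2 — true of each 'Match' example, false of each 'No match' one.
73: last digit 3, does not pass → No match.
96: last digit 6, does not pass → No match.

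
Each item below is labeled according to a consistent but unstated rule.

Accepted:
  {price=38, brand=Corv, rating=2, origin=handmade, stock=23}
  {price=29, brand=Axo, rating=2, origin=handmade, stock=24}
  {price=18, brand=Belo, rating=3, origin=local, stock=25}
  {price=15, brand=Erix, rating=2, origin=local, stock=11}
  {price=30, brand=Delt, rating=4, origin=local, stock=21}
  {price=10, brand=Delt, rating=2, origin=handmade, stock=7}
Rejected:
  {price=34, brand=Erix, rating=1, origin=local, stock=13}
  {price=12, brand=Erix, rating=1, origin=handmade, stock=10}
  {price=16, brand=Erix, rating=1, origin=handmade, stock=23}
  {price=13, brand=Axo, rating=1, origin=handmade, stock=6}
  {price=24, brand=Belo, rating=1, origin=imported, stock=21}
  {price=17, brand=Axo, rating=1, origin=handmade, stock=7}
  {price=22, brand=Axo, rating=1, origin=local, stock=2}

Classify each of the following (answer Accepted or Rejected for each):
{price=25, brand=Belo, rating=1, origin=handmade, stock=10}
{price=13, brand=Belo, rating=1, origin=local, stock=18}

Rejected, Rejected

The simplest hypothesis consistent with all the labels is: rating ≥ 2.
{price=25, brand=Belo, rating=1, origin=handmade, stock=10}: Rejected (rating = 1). {price=13, brand=Belo, rating=1, origin=local, stock=18}: Rejected (rating = 1).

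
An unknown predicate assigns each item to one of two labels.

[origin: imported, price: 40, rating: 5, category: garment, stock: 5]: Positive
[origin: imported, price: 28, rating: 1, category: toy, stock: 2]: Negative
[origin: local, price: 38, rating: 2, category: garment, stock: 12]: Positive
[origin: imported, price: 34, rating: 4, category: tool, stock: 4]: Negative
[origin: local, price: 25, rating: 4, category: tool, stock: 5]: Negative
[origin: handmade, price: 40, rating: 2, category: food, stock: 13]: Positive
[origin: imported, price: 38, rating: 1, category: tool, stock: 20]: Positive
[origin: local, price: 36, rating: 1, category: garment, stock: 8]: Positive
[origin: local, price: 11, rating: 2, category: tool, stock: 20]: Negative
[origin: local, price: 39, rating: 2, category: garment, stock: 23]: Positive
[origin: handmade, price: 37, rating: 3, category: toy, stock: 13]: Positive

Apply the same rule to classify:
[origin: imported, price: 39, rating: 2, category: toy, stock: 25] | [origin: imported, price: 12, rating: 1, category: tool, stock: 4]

The distinguishing property — price ≥ 36 — holds for all the 'Positive' cases and none of the 'Negative' cases.
Positive: [origin: imported, price: 39, rating: 2, category: toy, stock: 25], since price = 39.
Negative: [origin: imported, price: 12, rating: 1, category: tool, stock: 4], since price = 12.

Positive, Negative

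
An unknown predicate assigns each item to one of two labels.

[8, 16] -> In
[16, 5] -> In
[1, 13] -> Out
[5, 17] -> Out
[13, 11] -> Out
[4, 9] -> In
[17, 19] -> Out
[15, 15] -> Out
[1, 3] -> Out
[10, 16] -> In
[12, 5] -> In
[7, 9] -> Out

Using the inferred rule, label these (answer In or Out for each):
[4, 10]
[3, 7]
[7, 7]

The pattern is that an item is 'In' exactly when: first is even.
[4, 10] → first 4 → In.
[3, 7] → first 3 → Out.
[7, 7] → first 7 → Out.

In, Out, Out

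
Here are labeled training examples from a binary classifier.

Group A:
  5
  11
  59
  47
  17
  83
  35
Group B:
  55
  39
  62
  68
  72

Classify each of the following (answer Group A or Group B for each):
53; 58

Group A, Group B

'Group A' ⟺ ≡ 5 (mod 6).
53 — 53 mod 6 = 5, hence Group A.
58 — 58 mod 6 = 4, hence Group B.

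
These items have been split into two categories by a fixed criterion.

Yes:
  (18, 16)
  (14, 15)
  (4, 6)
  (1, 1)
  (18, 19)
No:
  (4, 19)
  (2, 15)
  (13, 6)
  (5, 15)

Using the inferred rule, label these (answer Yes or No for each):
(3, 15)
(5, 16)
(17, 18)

The simplest hypothesis consistent with all the labels is: |first − second| ≤ 2.

No, No, Yes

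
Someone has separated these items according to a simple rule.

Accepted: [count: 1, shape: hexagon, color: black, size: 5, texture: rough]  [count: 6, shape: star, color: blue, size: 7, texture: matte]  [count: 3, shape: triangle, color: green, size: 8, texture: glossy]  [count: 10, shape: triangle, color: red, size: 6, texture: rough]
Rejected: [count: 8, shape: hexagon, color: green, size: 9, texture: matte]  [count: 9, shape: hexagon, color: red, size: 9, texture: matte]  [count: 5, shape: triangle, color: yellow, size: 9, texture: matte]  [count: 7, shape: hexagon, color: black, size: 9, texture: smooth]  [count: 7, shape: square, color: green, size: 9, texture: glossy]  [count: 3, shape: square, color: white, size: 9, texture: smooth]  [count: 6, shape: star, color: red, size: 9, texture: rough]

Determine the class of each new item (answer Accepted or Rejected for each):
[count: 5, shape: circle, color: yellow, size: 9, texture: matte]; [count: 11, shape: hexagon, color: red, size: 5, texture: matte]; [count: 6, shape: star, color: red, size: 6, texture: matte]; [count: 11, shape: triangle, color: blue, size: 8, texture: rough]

Rejected, Accepted, Accepted, Accepted

The common property of the 'Accepted' items is: size ≤ 8. No 'Rejected' item has it.
[count: 5, shape: circle, color: yellow, size: 9, texture: matte] → size = 9 → Rejected. [count: 11, shape: hexagon, color: red, size: 5, texture: matte] → size = 5 → Accepted. [count: 6, shape: star, color: red, size: 6, texture: matte] → size = 6 → Accepted. [count: 11, shape: triangle, color: blue, size: 8, texture: rough] → size = 8 → Accepted.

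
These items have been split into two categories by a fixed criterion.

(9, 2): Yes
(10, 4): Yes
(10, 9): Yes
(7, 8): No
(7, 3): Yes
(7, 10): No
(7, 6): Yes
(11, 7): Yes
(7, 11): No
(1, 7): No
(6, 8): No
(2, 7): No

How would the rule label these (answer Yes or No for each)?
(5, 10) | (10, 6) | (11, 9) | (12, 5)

The common property of the 'Yes' items is: first > second. No 'No' item has it.
(5, 10) — 5 < 10, hence No.
(10, 6) — 10 > 6, hence Yes.
(11, 9) — 11 > 9, hence Yes.
(12, 5) — 12 > 5, hence Yes.

No, Yes, Yes, Yes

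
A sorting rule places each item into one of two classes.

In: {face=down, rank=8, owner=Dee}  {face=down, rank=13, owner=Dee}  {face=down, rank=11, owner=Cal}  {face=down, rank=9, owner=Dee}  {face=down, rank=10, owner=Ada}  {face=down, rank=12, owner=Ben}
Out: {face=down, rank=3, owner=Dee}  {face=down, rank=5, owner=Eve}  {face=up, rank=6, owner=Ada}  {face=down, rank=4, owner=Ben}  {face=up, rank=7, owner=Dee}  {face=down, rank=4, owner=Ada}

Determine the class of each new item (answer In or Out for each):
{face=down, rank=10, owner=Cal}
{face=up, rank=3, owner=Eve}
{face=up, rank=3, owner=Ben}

In, Out, Out

One predicate separates the groups cleanly: rank ≥ 8.
In: {face=down, rank=10, owner=Cal}, since rank = 10. Out: {face=up, rank=3, owner=Eve}, since rank = 3. Out: {face=up, rank=3, owner=Ben}, since rank = 3.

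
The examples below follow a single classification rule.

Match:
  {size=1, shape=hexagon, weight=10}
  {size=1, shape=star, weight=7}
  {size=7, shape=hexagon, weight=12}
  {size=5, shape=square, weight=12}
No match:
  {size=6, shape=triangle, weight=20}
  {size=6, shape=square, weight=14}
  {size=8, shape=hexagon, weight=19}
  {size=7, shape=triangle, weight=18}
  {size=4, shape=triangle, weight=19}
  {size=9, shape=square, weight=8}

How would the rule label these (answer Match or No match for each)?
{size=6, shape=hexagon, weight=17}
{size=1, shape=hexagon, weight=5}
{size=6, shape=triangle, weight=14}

No match, Match, No match

The pattern is that an item is 'Match' exactly when: weight ≤ 12 AND size ≤ 7.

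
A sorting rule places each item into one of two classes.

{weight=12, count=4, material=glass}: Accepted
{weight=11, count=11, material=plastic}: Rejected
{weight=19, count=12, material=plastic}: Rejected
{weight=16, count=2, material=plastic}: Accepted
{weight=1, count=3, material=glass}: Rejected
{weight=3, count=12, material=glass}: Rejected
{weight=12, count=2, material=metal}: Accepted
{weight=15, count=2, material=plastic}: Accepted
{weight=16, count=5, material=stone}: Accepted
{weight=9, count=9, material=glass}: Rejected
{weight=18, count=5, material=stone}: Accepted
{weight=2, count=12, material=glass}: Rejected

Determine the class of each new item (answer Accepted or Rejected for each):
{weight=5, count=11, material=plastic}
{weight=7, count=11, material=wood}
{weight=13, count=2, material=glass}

The classifier is using: count ≤ 5 AND weight ≥ 2.
{weight=5, count=11, material=plastic}: count = 11, weight = 5 — fails this test, so Rejected. {weight=7, count=11, material=wood}: count = 11, weight = 7 — fails this test, so Rejected. {weight=13, count=2, material=glass}: count = 2, weight = 13 — passes, so Accepted.

Rejected, Rejected, Accepted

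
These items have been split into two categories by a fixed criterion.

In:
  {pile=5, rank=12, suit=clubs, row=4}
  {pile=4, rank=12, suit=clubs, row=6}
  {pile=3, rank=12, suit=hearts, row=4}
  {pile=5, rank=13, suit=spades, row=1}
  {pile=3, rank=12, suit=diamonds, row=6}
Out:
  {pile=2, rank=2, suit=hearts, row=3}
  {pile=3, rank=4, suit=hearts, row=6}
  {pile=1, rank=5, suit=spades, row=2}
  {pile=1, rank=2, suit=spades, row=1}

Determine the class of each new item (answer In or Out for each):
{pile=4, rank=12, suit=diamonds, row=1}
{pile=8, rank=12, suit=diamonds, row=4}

The distinguishing property — rank ≥ 12 — holds for all the 'In' cases and none of the 'Out' cases.
{pile=4, rank=12, suit=diamonds, row=1}: rank = 12, fits → In. {pile=8, rank=12, suit=diamonds, row=4}: rank = 12, fits → In.

In, In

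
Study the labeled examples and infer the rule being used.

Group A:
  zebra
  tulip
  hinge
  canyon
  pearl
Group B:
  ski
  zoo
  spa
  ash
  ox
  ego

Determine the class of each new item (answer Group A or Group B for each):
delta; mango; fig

The rule appears to be: length ≥ 5.
delta → length 5 → Group A. mango → length 5 → Group A. fig → length 3 → Group B.

Group A, Group A, Group B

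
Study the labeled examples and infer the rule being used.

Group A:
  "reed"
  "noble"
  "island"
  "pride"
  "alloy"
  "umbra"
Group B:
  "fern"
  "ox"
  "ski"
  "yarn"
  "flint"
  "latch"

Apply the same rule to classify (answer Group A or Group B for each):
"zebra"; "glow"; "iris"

All 'Group A' examples share one property — has ≥ 2 vowels — and every 'Group B' example lacks it.
"zebra" → 2 vowels → Group A. "glow" → 1 vowel → Group B. "iris" → 2 vowels → Group A.

Group A, Group B, Group A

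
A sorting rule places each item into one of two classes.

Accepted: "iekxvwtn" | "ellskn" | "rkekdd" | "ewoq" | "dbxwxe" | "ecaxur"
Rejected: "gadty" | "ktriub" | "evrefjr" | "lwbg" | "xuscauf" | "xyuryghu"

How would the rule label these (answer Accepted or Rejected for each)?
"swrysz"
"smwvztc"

All 'Accepted' examples share one property — even length AND contains 'e' — and every 'Rejected' example lacks it.
"swrysz" — length 6, no 'e', hence Rejected. "smwvztc" — length 7, no 'e', hence Rejected.

Rejected, Rejected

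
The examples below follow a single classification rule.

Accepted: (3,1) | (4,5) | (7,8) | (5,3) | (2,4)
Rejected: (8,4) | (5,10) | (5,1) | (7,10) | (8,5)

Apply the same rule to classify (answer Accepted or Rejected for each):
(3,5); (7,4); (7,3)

Accepted, Rejected, Rejected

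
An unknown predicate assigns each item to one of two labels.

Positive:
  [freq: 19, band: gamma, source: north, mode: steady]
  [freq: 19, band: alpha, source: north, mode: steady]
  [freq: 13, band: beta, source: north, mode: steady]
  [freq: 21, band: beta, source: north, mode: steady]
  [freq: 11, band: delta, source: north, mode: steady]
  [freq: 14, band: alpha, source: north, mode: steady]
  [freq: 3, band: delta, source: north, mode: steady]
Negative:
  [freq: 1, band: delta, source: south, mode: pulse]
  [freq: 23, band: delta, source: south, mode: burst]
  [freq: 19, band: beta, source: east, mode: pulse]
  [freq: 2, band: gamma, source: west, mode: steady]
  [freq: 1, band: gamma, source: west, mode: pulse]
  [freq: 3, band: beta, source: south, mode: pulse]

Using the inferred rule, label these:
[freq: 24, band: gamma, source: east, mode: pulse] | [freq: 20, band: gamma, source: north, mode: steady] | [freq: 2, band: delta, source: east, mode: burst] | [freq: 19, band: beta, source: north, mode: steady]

'Positive' ⟺ source is north.
[freq: 24, band: gamma, source: east, mode: pulse]: source is east — doesn't qualify, so Negative. [freq: 20, band: gamma, source: north, mode: steady]: source is north — has this property, so Positive. [freq: 2, band: delta, source: east, mode: burst]: source is east — doesn't qualify, so Negative. [freq: 19, band: beta, source: north, mode: steady]: source is north — has this property, so Positive.

Negative, Positive, Negative, Positive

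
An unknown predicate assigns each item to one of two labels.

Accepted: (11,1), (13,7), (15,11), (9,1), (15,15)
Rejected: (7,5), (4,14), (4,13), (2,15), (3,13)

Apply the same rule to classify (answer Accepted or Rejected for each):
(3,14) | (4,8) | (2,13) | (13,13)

Every 'Accepted' example satisfies: first ≥ 9. None of the 'Rejected' examples do.
(3,14): first 3, fails this test → Rejected.
(4,8): first 4, fails this test → Rejected.
(2,13): first 2, fails this test → Rejected.
(13,13): first 13, fits → Accepted.

Rejected, Rejected, Rejected, Accepted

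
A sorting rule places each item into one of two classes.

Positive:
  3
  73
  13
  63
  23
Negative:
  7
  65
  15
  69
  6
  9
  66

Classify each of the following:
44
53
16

Negative, Positive, Negative

One predicate separates the groups cleanly: ends in digit 3.
44 → last digit 4 → Negative.
53 → last digit 3 → Positive.
16 → last digit 6 → Negative.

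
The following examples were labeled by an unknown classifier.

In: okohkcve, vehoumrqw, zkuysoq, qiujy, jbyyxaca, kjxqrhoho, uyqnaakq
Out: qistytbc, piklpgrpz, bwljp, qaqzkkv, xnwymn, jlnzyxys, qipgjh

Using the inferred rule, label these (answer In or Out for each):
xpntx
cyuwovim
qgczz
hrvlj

Out, In, Out, Out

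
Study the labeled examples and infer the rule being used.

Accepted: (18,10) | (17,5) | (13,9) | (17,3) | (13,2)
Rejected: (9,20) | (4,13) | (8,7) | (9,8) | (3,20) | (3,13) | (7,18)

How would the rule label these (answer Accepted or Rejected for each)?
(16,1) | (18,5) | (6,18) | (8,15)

Accepted, Accepted, Rejected, Rejected

One predicate separates the groups cleanly: first ≥ 10.
(16,1) → first 16 → Accepted. (18,5) → first 18 → Accepted. (6,18) → first 6 → Rejected. (8,15) → first 8 → Rejected.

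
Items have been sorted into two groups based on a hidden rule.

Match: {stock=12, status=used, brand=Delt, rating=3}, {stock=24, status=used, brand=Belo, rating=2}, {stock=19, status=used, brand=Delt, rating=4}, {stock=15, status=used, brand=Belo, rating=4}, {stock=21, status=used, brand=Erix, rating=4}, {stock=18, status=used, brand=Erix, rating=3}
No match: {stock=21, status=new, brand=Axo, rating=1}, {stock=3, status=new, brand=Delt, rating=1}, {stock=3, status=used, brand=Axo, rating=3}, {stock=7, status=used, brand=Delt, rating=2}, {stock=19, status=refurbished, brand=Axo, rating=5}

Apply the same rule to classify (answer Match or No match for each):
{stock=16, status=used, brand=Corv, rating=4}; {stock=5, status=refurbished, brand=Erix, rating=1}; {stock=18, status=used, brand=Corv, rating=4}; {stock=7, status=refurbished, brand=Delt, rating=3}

Match, No match, Match, No match

'Match' ⟺ status is used AND stock ≥ 12.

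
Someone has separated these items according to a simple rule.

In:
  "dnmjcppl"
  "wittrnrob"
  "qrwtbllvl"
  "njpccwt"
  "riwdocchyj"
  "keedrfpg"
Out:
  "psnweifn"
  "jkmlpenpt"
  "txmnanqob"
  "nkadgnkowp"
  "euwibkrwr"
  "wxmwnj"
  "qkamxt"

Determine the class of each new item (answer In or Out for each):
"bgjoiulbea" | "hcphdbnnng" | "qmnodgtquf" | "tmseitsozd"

Out, In, Out, Out

Every 'In' example satisfies: has a double letter. None of the 'Out' examples do.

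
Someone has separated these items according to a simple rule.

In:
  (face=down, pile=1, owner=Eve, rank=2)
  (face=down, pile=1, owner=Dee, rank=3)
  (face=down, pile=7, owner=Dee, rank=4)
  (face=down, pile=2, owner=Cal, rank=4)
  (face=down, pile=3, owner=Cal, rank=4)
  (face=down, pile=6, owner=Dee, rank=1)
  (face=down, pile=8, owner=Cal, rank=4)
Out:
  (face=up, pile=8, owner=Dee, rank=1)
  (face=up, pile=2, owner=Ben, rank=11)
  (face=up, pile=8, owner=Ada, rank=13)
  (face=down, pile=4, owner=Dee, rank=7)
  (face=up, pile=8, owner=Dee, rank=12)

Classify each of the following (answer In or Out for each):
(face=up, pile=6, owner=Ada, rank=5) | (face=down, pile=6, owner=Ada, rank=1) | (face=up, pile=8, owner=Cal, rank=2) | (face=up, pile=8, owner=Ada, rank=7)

Out, In, Out, Out

The simplest hypothesis consistent with all the labels is: face is down AND rank ≤ 4.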